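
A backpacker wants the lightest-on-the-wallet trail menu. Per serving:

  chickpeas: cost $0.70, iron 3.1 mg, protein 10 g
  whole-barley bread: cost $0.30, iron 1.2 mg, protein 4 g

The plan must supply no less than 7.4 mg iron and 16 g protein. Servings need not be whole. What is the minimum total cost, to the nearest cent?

With two linear requirements the optimum uses one or two foods; enumerate the corners.
chickpeas only: max(7.4/3.1, 16/10) = 2.387 servings → $1.67.
whole-barley bread only: max(7.4/1.2, 16/4) = 6.167 servings → $1.85.
chickpeas + whole-barley bread: intersection lies outside the first quadrant.
The minimum over all feasible corners is $1.67.

$1.67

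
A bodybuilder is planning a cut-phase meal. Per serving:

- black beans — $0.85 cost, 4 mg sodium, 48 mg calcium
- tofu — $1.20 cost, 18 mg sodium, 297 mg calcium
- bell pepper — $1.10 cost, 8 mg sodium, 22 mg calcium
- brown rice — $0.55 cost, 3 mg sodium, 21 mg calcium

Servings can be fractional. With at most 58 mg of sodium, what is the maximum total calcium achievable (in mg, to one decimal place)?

957.0 mg

Calcium per mg sodium: tofu 16.5, black beans 12, brown rice 7, bell pepper 2.75.
With no serving limits, spend the whole sodium allowance on tofu: 58 mg / 18 mg × 297 mg = 957.0 mg.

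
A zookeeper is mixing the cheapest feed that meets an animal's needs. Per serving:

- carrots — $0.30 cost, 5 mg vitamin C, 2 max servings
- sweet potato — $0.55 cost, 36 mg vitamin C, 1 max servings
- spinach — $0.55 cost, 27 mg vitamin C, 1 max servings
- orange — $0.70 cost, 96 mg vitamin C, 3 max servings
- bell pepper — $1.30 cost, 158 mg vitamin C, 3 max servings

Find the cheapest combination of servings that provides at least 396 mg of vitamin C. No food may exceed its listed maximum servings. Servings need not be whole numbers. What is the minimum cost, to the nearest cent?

Cost per mg of vitamin C: orange $0.0073, bell pepper $0.0082, sweet potato $0.0153, spinach $0.0204, carrots $0.0600.
Take 3 servings of orange: +288.0 mg vitamin C for $2.10 (total $2.10, still need 108.0 mg).
Take 0.6835 servings of bell pepper: +108.0 mg vitamin C for $0.89 (total $2.99, still need 0.0 mg).
Greedy by cheapest-per-mg is optimal for a single linear constraint, so the minimum cost is $2.99.

$2.99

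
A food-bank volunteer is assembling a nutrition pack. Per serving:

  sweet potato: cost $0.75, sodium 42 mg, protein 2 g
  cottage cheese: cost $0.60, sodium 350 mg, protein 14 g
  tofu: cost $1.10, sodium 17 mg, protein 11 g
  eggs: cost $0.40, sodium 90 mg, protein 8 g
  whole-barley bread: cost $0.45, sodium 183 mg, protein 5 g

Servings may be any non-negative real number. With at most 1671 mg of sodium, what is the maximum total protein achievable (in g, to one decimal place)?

1081.2 g

Protein per mg sodium: tofu 0.6471, eggs 0.08889, sweet potato 0.04762, cottage cheese 0.04, whole-barley bread 0.02732.
With no serving limits, spend the whole sodium allowance on tofu: 1671 mg / 17 mg × 11 g = 1081.2 g.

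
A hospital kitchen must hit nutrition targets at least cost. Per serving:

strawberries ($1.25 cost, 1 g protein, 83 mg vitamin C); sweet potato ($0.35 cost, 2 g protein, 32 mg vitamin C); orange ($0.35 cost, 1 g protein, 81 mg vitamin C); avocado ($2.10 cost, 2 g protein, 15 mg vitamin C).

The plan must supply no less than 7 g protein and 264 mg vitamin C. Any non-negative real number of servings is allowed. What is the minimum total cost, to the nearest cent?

$1.63

strawberries only: max(7/1, 264/83) = 7 servings → $8.75.
sweet potato only: max(7/2, 264/32) = 8.25 servings → $2.89.
orange only: max(7/1, 264/81) = 7 servings → $2.45.
avocado only: max(7/2, 264/15) = 17.6 servings → $36.96.
strawberries + sweet potato with both tight: 2.269 servings and 2.366 servings → $3.66.
strawberries + orange: the both-tight solution has a negative serving — not a feasible corner.
strawberries + avocado with both tight: 2.801 servings and 2.099 servings → $7.91.
sweet potato + orange with both tight: 2.331 servings and 2.338 servings → $1.63.
sweet potato + avocado: the both-tight solution has a negative serving — not a feasible corner.
orange + avocado with both tight: 2.878 servings and 2.061 servings → $5.34.
The minimum over all feasible corners is $1.63.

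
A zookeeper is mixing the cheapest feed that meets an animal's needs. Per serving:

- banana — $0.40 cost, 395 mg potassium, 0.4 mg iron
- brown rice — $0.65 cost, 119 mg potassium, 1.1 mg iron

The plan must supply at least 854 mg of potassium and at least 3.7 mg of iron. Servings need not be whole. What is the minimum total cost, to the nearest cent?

$2.40

This is a tiny linear program; its minimum lies at a vertex of the feasible set. List the vertices and price them.
banana only: max(854/395, 3.7/0.4) = 9.25 servings → $3.70.
brown rice only: max(854/119, 3.7/1.1) = 7.176 servings → $4.66.
banana + brown rice with both tight: 1.29 servings and 2.895 servings → $2.40.
Cheapest feasible corner: $2.40.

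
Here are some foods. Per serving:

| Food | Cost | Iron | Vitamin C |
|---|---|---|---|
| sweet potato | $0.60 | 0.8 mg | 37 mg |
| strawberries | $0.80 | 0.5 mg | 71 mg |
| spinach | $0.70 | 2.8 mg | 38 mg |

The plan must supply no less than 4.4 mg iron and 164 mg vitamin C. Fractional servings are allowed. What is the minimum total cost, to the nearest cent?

$2.20

At the optimum either one food covers both requirements or two foods hit both targets exactly; no other combination can be cheaper.
sweet potato only: max(4.4/0.8, 164/37) = 5.5 servings → $3.30.
strawberries only: max(4.4/0.5, 164/71) = 8.8 servings → $7.04.
spinach only: max(4.4/2.8, 164/38) = 4.316 servings → $3.02.
sweet potato + strawberries with both targets exact would need a negative amount; discard.
sweet potato + spinach with both tight: 3.989 servings and 0.4317 servings → $2.70.
strawberries + spinach with both tight: 1.624 servings and 1.281 servings → $2.20.
So the least-cost plan costs $2.20.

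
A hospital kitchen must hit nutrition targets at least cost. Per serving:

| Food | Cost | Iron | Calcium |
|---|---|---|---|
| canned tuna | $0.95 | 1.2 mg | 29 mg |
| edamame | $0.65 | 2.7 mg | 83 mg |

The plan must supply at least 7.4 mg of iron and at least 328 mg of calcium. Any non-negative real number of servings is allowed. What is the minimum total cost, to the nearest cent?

$2.57

For a min-cost LP with two ≥-constraints, a basic feasible solution has at most two positive variables.
canned tuna only: max(7.4/1.2, 328/29) = 11.31 servings → $10.74.
edamame only: max(7.4/2.7, 328/83) = 3.952 servings → $2.57.
canned tuna + edamame: the both-tight solution has a negative serving — not a feasible corner.
Cheapest feasible corner: $2.57.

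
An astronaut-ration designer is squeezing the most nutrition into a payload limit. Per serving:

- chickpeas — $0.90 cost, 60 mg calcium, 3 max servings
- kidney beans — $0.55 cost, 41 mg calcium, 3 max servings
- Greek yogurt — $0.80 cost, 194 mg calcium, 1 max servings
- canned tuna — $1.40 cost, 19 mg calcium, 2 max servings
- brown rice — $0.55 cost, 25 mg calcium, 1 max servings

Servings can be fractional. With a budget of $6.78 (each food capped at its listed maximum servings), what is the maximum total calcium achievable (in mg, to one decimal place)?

Calcium per dollar: Greek yogurt 242.5, kidney beans 74.55, chickpeas 66.67, brown rice 45.45, canned tuna 13.57.
Take 1 serving of Greek yogurt: spends $0.80, +194.0 mg calcium (running total 194.0 mg).
Take 3 servings of kidney beans: spends $1.65, +123.0 mg calcium (running total 317.0 mg).
Take 3 servings of chickpeas: spends $2.70, +180.0 mg calcium (running total 497.0 mg).
Take 1 serving of brown rice: spends $0.55, +25.0 mg calcium (running total 522.0 mg).
Take 0.7714 servings of canned tuna: spends $1.08, +14.7 mg calcium (running total 536.7 mg).
Greedy by best ratio exhausts the cost allowance optimally: 536.7 mg.

536.7 mg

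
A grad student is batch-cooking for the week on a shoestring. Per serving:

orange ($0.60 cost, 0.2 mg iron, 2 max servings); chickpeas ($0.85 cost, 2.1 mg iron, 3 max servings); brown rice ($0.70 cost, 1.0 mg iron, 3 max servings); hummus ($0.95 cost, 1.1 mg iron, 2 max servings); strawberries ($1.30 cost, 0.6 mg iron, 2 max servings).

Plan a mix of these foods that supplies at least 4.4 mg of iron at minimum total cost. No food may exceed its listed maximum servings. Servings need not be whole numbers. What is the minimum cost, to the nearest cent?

Cost per mg of iron: chickpeas $0.4048, brown rice $0.7000, hummus $0.8636, strawberries $2.1667, orange $3.0000.
Take 2.095 servings of chickpeas: +4.4 mg iron for $1.78 (total $1.78, still need 0.0 mg).
Greedy by cheapest-per-mg is optimal for a single linear constraint, so the minimum cost is $1.78.

$1.78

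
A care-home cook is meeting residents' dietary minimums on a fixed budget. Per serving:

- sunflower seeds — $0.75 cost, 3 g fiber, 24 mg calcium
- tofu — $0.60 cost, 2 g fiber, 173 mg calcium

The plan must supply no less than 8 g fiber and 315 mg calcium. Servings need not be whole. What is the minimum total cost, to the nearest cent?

$2.16

Minimising a linear cost over {fiber ≥ 8, calcium ≥ 315, servings ≥ 0} — the optimum is at a vertex, using one or two foods.
sunflower seeds only: max(8/3, 315/24) = 13.12 servings → $9.84.
tofu only: max(8/2, 315/173) = 4 servings → $2.40.
sunflower seeds + tofu with both tight: 1.601 servings and 1.599 servings → $2.16.
The minimum over all feasible corners is $2.16.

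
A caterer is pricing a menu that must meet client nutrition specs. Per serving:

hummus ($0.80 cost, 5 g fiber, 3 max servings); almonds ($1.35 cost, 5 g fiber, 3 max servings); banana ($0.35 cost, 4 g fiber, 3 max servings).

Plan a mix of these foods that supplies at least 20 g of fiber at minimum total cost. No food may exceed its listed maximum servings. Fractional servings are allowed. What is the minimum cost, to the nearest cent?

$2.33

Cost per g of fiber: banana $0.0875, hummus $0.1600, almonds $0.2700.
Take 3 servings of banana: +12.0 g fiber for $1.05 (total $1.05, still need 8.0 g).
Take 1.6 servings of hummus: +8.0 g fiber for $1.28 (total $2.33, still need 0.0 g).
Filling from the cheapest source first is optimal under one linear minimum: $2.33.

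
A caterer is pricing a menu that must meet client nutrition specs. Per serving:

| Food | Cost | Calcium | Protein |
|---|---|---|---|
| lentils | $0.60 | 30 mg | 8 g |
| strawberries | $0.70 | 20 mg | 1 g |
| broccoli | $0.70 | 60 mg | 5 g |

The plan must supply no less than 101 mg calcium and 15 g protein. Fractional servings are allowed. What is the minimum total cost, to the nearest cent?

$1.48

Compare the cost at each extreme point of the feasible region.
lentils only: max(101/30, 15/8) = 3.367 servings → $2.02.
strawberries only: max(101/20, 15/1) = 15 servings → $10.50.
broccoli only: max(101/60, 15/5) = 3 servings → $2.10.
lentils + strawberries with both tight: 1.531 servings and 2.754 servings → $2.85.
lentils + broccoli with both tight: 1.197 servings and 1.085 servings → $1.48.
strawberries + broccoli: intersection lies outside the first quadrant.
So the least-cost plan costs $1.48.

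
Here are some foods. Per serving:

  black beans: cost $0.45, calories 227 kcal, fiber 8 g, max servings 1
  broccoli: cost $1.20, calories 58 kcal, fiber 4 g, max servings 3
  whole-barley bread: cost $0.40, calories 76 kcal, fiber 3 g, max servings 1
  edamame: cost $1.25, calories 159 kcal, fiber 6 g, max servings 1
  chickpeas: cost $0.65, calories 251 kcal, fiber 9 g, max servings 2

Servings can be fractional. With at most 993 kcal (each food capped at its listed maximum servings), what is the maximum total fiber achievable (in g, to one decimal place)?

Fiber per kcal: broccoli 0.06897, whole-barley bread 0.03947, edamame 0.03774, chickpeas 0.03586, black beans 0.03524.
Take 3 servings of broccoli: uses 174 kcal, +12.0 g fiber (running total 12.0 g).
Take 1 serving of whole-barley bread: uses 76 kcal, +3.0 g fiber (running total 15.0 g).
Take 1 serving of edamame: uses 159 kcal, +6.0 g fiber (running total 21.0 g).
Take 2 servings of chickpeas: uses 502 kcal, +18.0 g fiber (running total 39.0 g).
Take 0.3612 servings of black beans: uses 82 kcal, +2.9 g fiber (running total 41.9 g).
Filling greedily by fiber-per-kcal is optimal for one linear limit, giving 41.9 g.

41.9 g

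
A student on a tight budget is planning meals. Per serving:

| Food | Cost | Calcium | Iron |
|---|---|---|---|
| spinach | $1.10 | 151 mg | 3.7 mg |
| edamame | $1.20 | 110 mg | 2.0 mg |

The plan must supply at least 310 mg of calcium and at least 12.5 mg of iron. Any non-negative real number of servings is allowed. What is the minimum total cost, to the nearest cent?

$3.72

An LP optimum is at a vertex; with two nutrient constraints at most two foods are used. Check each candidate.
spinach only: max(310/151, 12.5/3.7) = 3.378 servings → $3.72.
edamame only: max(310/110, 12.5/2.0) = 6.25 servings → $7.50.
spinach + edamame with both targets exact would need a negative amount; discard.
So the least-cost plan costs $3.72.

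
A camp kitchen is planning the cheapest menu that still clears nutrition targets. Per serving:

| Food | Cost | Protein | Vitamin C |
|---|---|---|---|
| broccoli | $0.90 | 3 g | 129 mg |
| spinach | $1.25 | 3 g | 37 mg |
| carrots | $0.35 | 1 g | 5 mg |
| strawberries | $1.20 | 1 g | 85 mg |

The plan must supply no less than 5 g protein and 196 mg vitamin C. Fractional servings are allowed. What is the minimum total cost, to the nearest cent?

$1.50

Compare the cost at each extreme point of the feasible region.
broccoli only: max(5/3, 196/129) = 1.667 servings → $1.50.
spinach only: max(5/3, 196/37) = 5.297 servings → $6.62.
carrots only: max(5/1, 196/5) = 39.2 servings → $13.72.
strawberries only: max(5/1, 196/85) = 5 servings → $6.00.
broccoli + spinach with both tight: 1.46 servings and 0.2065 servings → $1.57.
broccoli + carrots with both tight: 1.5 servings and 0.5 servings → $1.52.
broccoli + strawberries with both targets exact would need a negative amount; discard.
spinach + carrots: intersection lies outside the first quadrant.
spinach + strawberries with both tight: 1.05 servings and 1.849 servings → $3.53.
carrots + strawberries with both tight: 2.862 servings and 2.138 servings → $3.57.
Cheapest feasible corner: $1.50.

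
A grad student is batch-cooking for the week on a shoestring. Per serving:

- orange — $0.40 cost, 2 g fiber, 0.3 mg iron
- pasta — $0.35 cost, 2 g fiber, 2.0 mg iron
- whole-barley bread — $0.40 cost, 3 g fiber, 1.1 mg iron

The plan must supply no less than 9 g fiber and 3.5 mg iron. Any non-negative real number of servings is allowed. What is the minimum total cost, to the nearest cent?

Compare the cost at each extreme point of the feasible region.
orange only: max(9/2, 3.5/0.3) = 11.67 servings → $4.67.
pasta only: max(9/2, 3.5/2.0) = 4.5 servings → $1.57.
whole-barley bread only: max(9/3, 3.5/1.1) = 3.182 servings → $1.27.
orange + pasta with both tight: 3.235 servings and 1.265 servings → $1.74.
orange + whole-barley bread: the both-tight solution has a negative serving — not a feasible corner.
pasta + whole-barley bread with both tight: 0.1579 servings and 2.895 servings → $1.21.
The minimum over all feasible corners is $1.21.

$1.21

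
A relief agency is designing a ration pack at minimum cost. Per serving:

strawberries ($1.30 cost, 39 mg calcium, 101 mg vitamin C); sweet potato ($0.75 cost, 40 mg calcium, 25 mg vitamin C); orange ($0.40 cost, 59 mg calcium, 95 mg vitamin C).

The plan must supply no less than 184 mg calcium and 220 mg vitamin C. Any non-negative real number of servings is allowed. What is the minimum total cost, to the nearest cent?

$1.25

At the optimum either one food covers both requirements or two foods hit both targets exactly; no other combination can be cheaper.
strawberries only: max(184/39, 220/101) = 4.718 servings → $6.13.
sweet potato only: max(184/40, 220/25) = 8.8 servings → $6.60.
orange only: max(184/59, 220/95) = 3.119 servings → $1.25.
strawberries + sweet potato with both tight: 1.37 servings and 3.264 servings → $4.23.
strawberries + orange: the both-tight solution has a negative serving — not a feasible corner.
sweet potato + orange with both tight: 1.935 servings and 1.806 servings → $2.17.
The minimum over all feasible corners is $1.25.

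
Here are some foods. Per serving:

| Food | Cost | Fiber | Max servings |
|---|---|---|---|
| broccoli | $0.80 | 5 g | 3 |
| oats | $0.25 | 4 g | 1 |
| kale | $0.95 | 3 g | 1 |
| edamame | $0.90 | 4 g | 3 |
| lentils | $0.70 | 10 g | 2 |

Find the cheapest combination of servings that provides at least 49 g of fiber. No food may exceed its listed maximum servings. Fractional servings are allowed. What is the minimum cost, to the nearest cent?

$6.30

Cost per g of fiber: oats $0.0625, lentils $0.0700, broccoli $0.1600, edamame $0.2250, kale $0.3167.
Take 1 serving of oats: +4.0 g fiber for $0.25 (total $0.25, still need 45.0 g).
Take 2 servings of lentils: +20.0 g fiber for $1.40 (total $1.65, still need 25.0 g).
Take 3 servings of broccoli: +15.0 g fiber for $2.40 (total $4.05, still need 10.0 g).
Take 2.5 servings of edamame: +10.0 g fiber for $2.25 (total $6.30, still need 0.0 g).
Greedy by cheapest-per-g is optimal for a single linear constraint, so the minimum cost is $6.30.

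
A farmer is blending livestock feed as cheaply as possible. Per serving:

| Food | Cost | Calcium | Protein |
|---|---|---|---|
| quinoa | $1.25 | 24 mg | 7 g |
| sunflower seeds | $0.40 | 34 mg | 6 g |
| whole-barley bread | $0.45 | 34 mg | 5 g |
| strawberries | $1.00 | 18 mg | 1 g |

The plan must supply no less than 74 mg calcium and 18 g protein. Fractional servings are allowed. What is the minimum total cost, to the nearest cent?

$1.20

Compare the cost at each extreme point of the feasible region.
quinoa only: max(74/24, 18/7) = 3.083 servings → $3.85.
sunflower seeds only: max(74/34, 18/6) = 3 servings → $1.20.
whole-barley bread only: max(74/34, 18/5) = 3.6 servings → $1.62.
strawberries only: max(74/18, 18/1) = 18 servings → $18.00.
quinoa + sunflower seeds with both tight: 1.787 servings and 0.9149 servings → $2.60.
quinoa + whole-barley bread with both tight: 2.051 servings and 0.7288 servings → $2.89.
quinoa + strawberries with both tight: 2.451 servings and 0.8431 servings → $3.91.
sunflower seeds + whole-barley bread: intersection lies outside the first quadrant.
sunflower seeds + strawberries with both targets exact would need a negative amount; discard.
whole-barley bread + strawberries with both targets exact would need a negative amount; discard.
Cheapest feasible corner: $1.20.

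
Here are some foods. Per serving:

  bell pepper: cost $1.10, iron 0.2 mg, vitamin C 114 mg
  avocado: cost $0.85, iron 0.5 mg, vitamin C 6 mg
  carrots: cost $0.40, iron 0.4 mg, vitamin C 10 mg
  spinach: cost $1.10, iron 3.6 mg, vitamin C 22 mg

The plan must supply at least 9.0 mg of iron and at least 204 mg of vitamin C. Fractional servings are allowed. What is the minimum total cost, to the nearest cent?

$4.12

An LP optimum is at a vertex; with two nutrient constraints at most two foods are used. Check each candidate.
bell pepper only: max(9.0/0.2, 204/114) = 45 servings → $49.50.
avocado only: max(9.0/0.5, 204/6) = 34 servings → $28.90.
carrots only: max(9.0/0.4, 204/10) = 22.5 servings → $9.00.
spinach only: max(9.0/3.6, 204/22) = 9.273 servings → $10.20.
bell pepper + avocado with both tight: 0.8602 servings and 17.66 servings → $15.95.
bell pepper + carrots: the both-tight solution has a negative serving — not a feasible corner.
bell pepper + spinach with both tight: 1.321 servings and 2.427 servings → $4.12.
avocado + carrots with both tight: 3.231 servings and 18.46 servings → $10.13.
avocado + spinach with both targets exact would need a negative amount; discard.
carrots + spinach with both tight: 19.72 servings and 0.3088 servings → $8.23.
The minimum over all feasible corners is $4.12.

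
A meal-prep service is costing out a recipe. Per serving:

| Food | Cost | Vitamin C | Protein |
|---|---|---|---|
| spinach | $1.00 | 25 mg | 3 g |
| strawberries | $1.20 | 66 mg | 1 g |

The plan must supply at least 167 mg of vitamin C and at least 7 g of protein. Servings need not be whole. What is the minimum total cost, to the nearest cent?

For a min-cost LP with two ≥-constraints, a basic feasible solution has at most two positive variables.
spinach only: max(167/25, 7/3) = 6.68 servings → $6.68.
strawberries only: max(167/66, 7/1) = 7 servings → $8.40.
spinach + strawberries with both tight: 1.705 servings and 1.884 servings → $3.97.
Cheapest feasible corner: $3.97.

$3.97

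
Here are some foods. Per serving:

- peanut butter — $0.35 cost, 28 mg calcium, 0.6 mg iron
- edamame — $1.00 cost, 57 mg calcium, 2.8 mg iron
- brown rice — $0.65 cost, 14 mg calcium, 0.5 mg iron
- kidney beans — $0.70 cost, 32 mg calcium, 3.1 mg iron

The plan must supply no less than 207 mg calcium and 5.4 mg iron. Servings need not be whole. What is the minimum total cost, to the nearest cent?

$2.71

A basic optimal solution has at most two foods positive. Try each food alone and each pair with both targets met exactly.
peanut butter only: max(207/28, 5.4/0.6) = 9 servings → $3.15.
edamame only: max(207/57, 5.4/2.8) = 3.632 servings → $3.63.
brown rice only: max(207/14, 5.4/0.5) = 14.79 servings → $9.61.
kidney beans only: max(207/32, 5.4/3.1) = 6.469 servings → $4.53.
peanut butter + edamame with both tight: 6.149 servings and 0.6109 servings → $2.76.
peanut butter + brown rice with both tight: 4.982 servings and 4.821 servings → $4.88.
peanut butter + kidney beans with both tight: 6.936 servings and 0.3994 servings → $2.71.
edamame + brown rice with both targets exact would need a negative amount; discard.
edamame + kidney beans: intersection lies outside the first quadrant.
brown rice + kidney beans: the both-tight solution has a negative serving — not a feasible corner.
Cheapest feasible corner: $2.71.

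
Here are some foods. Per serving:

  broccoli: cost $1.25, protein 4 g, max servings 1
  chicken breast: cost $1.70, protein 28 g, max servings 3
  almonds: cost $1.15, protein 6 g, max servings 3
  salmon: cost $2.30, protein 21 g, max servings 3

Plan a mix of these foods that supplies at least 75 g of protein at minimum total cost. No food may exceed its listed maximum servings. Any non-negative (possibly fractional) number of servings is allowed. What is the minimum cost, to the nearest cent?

$4.55

Cost per g of protein: chicken breast $0.0607, salmon $0.1095, almonds $0.1917, broccoli $0.3125.
Take 2.679 servings of chicken breast: +75.0 g protein for $4.55 (total $4.55, still need 0.0 g).
Filling from the cheapest source first is optimal under one linear minimum: $4.55.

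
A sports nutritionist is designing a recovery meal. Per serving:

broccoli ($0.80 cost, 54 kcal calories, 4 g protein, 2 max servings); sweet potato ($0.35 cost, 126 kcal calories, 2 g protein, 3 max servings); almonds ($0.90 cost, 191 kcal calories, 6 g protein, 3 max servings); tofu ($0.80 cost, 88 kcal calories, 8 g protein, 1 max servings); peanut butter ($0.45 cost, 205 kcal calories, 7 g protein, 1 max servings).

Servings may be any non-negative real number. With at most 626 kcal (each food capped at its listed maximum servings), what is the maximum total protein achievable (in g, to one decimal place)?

Protein per kcal: tofu 0.09091, broccoli 0.07407, peanut butter 0.03415, almonds 0.03141, sweet potato 0.01587.
Take 1 serving of tofu: uses 88 kcal, +8.0 g protein (running total 8.0 g).
Take 2 servings of broccoli: uses 108 kcal, +8.0 g protein (running total 16.0 g).
Take 1 serving of peanut butter: uses 205 kcal, +7.0 g protein (running total 23.0 g).
Take 1.178 servings of almonds: uses 225 kcal, +7.1 g protein (running total 30.1 g).
Greedy by best ratio exhausts the calories allowance optimally: 30.1 g.

30.1 g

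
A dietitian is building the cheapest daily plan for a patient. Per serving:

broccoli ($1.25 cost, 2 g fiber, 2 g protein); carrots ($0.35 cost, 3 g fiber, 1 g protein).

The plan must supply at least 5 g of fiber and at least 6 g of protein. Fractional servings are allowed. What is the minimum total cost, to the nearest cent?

$2.10

This is a tiny linear program; its minimum lies at a vertex of the feasible set. List the vertices and price them.
broccoli only: max(5/2, 6/2) = 3 servings → $3.75.
carrots only: max(5/3, 6/1) = 6 servings → $2.10.
broccoli + carrots with both targets exact would need a negative amount; discard.
The minimum over all feasible corners is $2.10.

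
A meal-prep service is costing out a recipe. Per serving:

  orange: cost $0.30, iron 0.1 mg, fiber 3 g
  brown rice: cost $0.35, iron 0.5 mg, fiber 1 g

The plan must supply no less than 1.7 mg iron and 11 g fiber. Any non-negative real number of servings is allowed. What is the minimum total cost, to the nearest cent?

$1.81

A basic optimal solution has at most two foods positive. Try each food alone and each pair with both targets met exactly.
orange only: max(1.7/0.1, 11/3) = 17 servings → $5.10.
brown rice only: max(1.7/0.5, 11/1) = 11 servings → $3.85.
orange + brown rice with both tight: 2.714 servings and 2.857 servings → $1.81.
The minimum over all feasible corners is $1.81.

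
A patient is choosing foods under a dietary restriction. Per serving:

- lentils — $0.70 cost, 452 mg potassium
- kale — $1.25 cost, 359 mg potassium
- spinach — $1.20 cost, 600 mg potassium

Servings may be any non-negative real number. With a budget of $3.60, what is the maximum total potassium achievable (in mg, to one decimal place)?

Potassium per dollar: lentils 645.7, spinach 500, kale 287.2.
With no serving limits, spend the whole cost allowance on lentils: $3.60 / $0.70 × 452 mg = 2324.6 mg.

2324.6 mg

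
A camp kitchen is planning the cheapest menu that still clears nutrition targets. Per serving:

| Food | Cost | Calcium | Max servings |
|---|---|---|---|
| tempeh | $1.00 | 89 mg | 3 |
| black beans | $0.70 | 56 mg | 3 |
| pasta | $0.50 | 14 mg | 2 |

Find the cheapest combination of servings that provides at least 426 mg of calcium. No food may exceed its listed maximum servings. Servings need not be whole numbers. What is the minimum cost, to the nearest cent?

$4.99

Cost per mg of calcium: tempeh $0.0112, black beans $0.0125, pasta $0.0357.
Take 3 servings of tempeh: +267.0 mg calcium for $3.00 (total $3.00, still need 159.0 mg).
Take 2.839 servings of black beans: +159.0 mg calcium for $1.99 (total $4.99, still need 0.0 mg).
Filling from the cheapest source first is optimal under one linear minimum: $4.99.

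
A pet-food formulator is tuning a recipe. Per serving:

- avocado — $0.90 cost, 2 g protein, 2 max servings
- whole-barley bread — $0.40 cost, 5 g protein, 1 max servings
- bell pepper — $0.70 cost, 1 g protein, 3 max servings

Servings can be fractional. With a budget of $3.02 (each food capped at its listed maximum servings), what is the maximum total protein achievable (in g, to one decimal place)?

10.2 g

Protein per dollar: whole-barley bread 12.5, avocado 2.222, bell pepper 1.429.
Take 1 serving of whole-barley bread: spends $0.40, +5.0 g protein (running total 5.0 g).
Take 2 servings of avocado: spends $1.80, +4.0 g protein (running total 9.0 g).
Take 1.171 servings of bell pepper: spends $0.82, +1.2 g protein (running total 10.2 g).
Greedy by best ratio exhausts the cost allowance optimally: 10.2 g.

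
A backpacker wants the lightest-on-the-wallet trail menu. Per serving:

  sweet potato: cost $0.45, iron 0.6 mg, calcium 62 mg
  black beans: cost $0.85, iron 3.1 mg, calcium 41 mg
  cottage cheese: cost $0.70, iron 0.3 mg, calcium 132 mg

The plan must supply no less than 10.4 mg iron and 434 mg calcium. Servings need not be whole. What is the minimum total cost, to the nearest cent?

Minimising a linear cost over {iron ≥ 10.4, calcium ≥ 434, servings ≥ 0} — the optimum is at a vertex, using one or two foods.
sweet potato only: max(10.4/0.6, 434/62) = 17.33 servings → $7.80.
black beans only: max(10.4/3.1, 434/41) = 10.59 servings → $9.00.
cottage cheese only: max(10.4/0.3, 434/132) = 34.67 servings → $24.27.
sweet potato + black beans with both tight: 5.483 servings and 2.294 servings → $4.42.
sweet potato + cottage cheese: the both-tight solution has a negative serving — not a feasible corner.
black beans + cottage cheese with both tight: 3.131 servings and 2.315 servings → $4.28.
Cheapest feasible corner: $4.28.

$4.28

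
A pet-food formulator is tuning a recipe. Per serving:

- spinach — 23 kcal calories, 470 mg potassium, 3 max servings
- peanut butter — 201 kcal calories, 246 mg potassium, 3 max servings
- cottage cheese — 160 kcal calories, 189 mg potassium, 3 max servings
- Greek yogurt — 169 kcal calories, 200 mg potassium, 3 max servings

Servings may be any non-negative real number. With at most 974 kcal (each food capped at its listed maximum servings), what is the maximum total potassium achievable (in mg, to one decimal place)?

2505.4 mg

Potassium per kcal: spinach 20.43, peanut butter 1.224, Greek yogurt 1.183, cottage cheese 1.181.
Take 3 servings of spinach: uses 69 kcal, +1410.0 mg potassium (running total 1410.0 mg).
Take 3 servings of peanut butter: uses 603 kcal, +738.0 mg potassium (running total 2148.0 mg).
Take 1.787 servings of Greek yogurt: uses 302 kcal, +357.4 mg potassium (running total 2505.4 mg).
Filling greedily by potassium-per-kcal is optimal for one linear limit, giving 2505.4 mg.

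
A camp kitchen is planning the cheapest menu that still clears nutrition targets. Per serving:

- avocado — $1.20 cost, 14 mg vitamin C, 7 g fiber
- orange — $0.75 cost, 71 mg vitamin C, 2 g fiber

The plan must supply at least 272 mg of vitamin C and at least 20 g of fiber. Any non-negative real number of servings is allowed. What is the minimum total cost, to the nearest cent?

$4.84

Two binding constraints pin down two serving amounts, so the optimal mix uses at most two foods. The candidates are each food alone (scaled to the tighter of vitamin C/fiber) and each pair with both constraints tight.
avocado only: max(272/14, 20/7) = 19.43 servings → $23.31.
orange only: max(272/71, 20/2) = 10 servings → $7.50.
avocado + orange with both tight: 1.868 servings and 3.463 servings → $4.84.
Cheapest feasible corner: $4.84.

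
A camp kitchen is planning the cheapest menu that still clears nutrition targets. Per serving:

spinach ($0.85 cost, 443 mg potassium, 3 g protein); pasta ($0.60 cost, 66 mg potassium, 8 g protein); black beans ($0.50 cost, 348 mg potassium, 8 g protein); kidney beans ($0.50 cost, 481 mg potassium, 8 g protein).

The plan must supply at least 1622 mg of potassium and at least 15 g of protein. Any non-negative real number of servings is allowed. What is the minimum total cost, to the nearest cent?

$1.69

spinach only: max(1622/443, 15/3) = 5 servings → $4.25.
pasta only: max(1622/66, 15/8) = 24.58 servings → $14.75.
black beans only: max(1622/348, 15/8) = 4.661 servings → $2.33.
kidney beans only: max(1622/481, 15/8) = 3.372 servings → $1.69.
spinach + pasta with both tight: 3.582 servings and 0.5317 servings → $3.36.
spinach + black beans with both tight: 3.102 servings and 0.7116 servings → $2.99.
spinach + kidney beans with both tight: 2.742 servings and 0.8467 servings → $2.75.
pasta + black beans with both targets exact would need a negative amount; discard.
pasta + kidney beans with both targets exact would need a negative amount; discard.
black beans + kidney beans: the both-tight solution has a negative serving — not a feasible corner.
So the least-cost plan costs $1.69.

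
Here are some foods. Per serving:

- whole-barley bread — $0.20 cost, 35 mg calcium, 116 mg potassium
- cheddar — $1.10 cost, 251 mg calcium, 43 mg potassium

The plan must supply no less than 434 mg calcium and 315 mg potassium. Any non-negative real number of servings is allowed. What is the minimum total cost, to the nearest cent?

$2.00

Minimising a linear cost over {calcium ≥ 434, potassium ≥ 315, servings ≥ 0} — the optimum is at a vertex, using one or two foods.
whole-barley bread only: max(434/35, 315/116) = 12.4 servings → $2.48.
cheddar only: max(434/251, 315/43) = 7.326 servings → $8.06.
whole-barley bread + cheddar with both tight: 2.188 servings and 1.424 servings → $2.00.
Cheapest feasible corner: $2.00.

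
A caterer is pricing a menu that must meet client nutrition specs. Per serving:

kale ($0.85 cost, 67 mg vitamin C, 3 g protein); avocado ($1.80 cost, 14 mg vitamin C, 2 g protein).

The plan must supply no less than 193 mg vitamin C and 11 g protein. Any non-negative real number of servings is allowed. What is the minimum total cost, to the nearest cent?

An LP optimum is at a vertex; with two nutrient constraints at most two foods are used. Check each candidate.
kale only: max(193/67, 11/3) = 3.667 servings → $3.12.
avocado only: max(193/14, 11/2) = 13.79 servings → $24.81.
kale + avocado with both tight: 2.522 servings and 1.717 servings → $5.23.
Cheapest feasible corner: $3.12.

$3.12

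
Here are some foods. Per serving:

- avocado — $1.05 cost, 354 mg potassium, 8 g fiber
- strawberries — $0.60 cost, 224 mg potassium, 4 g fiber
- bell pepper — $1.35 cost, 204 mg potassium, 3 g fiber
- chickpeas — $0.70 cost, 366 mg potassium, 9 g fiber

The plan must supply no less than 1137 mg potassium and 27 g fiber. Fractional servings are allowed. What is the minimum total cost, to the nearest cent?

$2.17

For a min-cost LP with two ≥-constraints, a basic feasible solution has at most two positive variables.
avocado only: max(1137/354, 27/8) = 3.375 servings → $3.54.
strawberries only: max(1137/224, 27/4) = 6.75 servings → $4.05.
bell pepper only: max(1137/204, 27/3) = 9 servings → $12.15.
chickpeas only: max(1137/366, 27/9) = 3.107 servings → $2.17.
avocado + strawberries with both targets exact would need a negative amount; discard.
avocado + bell pepper with both targets exact would need a negative amount; discard.
avocado + chickpeas with both tight: 1.36 servings and 1.791 servings → $2.68.
strawberries + bell pepper: the both-tight solution has a negative serving — not a feasible corner.
strawberries + chickpeas with both tight: 0.6359 servings and 2.717 servings → $2.28.
bell pepper + chickpeas with both tight: 0.4756 servings and 2.841 servings → $2.63.
So the least-cost plan costs $2.17.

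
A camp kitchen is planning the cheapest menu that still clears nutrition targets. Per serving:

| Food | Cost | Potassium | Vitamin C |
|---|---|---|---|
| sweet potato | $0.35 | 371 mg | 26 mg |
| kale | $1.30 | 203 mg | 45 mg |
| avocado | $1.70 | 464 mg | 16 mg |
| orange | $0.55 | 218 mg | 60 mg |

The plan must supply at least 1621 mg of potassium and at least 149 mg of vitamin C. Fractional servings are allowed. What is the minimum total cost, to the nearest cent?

$1.80

Check every corner: each single food scaled to meet both minima, and each pair solved so both constraints bind.
sweet potato only: max(1621/371, 149/26) = 5.731 servings → $2.01.
kale only: max(1621/203, 149/45) = 7.985 servings → $10.38.
avocado only: max(1621/464, 149/16) = 9.312 servings → $15.83.
orange only: max(1621/218, 149/60) = 7.436 servings → $4.09.
sweet potato + kale with both tight: 3.74 servings and 1.15 servings → $2.80.
sweet potato + avocado: intersection lies outside the first quadrant.
sweet potato + orange with both tight: 3.904 servings and 0.7915 servings → $1.80.
kale + avocado with both tight: 2.45 servings and 2.422 servings → $7.30.
kale + orange: the both-tight solution has a negative serving — not a feasible corner.
avocado + orange with both tight: 2.66 servings and 1.774 servings → $5.50.
So the least-cost plan costs $1.80.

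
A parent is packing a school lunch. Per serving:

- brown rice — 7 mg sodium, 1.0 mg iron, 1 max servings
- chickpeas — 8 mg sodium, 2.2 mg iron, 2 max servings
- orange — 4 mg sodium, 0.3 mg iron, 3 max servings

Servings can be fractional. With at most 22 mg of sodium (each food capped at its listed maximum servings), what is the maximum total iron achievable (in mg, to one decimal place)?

5.3 mg

Iron per mg sodium: chickpeas 0.275, brown rice 0.1429, orange 0.075.
Take 2 servings of chickpeas: uses 16 mg sodium, +4.4 mg iron (running total 4.4 mg).
Take 0.8571 servings of brown rice: uses 6 mg sodium, +0.9 mg iron (running total 5.3 mg).
Greedy by best ratio exhausts the sodium allowance optimally: 5.3 mg.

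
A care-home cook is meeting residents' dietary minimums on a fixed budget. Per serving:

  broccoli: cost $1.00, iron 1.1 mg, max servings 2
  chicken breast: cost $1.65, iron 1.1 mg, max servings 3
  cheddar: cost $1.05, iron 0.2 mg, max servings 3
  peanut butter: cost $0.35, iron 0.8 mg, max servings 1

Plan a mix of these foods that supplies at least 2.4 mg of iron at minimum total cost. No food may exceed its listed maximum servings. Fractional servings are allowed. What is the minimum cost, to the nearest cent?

$1.80

Cost per mg of iron: peanut butter $0.4375, broccoli $0.9091, chicken breast $1.5000, cheddar $5.2500.
Take 1 serving of peanut butter: +0.8 mg iron for $0.35 (total $0.35, still need 1.6 mg).
Take 1.455 servings of broccoli: +1.6 mg iron for $1.45 (total $1.80, still need 0.0 mg).
Filling from the cheapest source first is optimal under one linear minimum: $1.80.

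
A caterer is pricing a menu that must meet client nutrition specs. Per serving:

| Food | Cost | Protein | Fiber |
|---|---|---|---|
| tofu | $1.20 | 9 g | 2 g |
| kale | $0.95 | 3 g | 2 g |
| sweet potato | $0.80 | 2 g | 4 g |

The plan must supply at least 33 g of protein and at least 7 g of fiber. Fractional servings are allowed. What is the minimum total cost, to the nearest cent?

$4.40

tofu only: max(33/9, 7/2) = 3.667 servings → $4.40.
kale only: max(33/3, 7/2) = 11 servings → $10.45.
sweet potato only: max(33/2, 7/4) = 16.5 servings → $13.20.
tofu + kale: intersection lies outside the first quadrant.
tofu + sweet potato: the both-tight solution has a negative serving — not a feasible corner.
kale + sweet potato: intersection lies outside the first quadrant.
So the least-cost plan costs $4.40.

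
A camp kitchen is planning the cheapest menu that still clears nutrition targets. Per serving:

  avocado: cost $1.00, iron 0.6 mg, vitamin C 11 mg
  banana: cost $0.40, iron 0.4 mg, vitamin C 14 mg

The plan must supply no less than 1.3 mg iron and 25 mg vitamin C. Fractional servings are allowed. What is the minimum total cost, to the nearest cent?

$1.30

With two linear requirements the optimum uses one or two foods; enumerate the corners.
avocado only: max(1.3/0.6, 25/11) = 2.273 servings → $2.27.
banana only: max(1.3/0.4, 25/14) = 3.25 servings → $1.30.
avocado + banana with both tight: 2.05 servings and 0.175 servings → $2.12.
Cheapest feasible corner: $1.30.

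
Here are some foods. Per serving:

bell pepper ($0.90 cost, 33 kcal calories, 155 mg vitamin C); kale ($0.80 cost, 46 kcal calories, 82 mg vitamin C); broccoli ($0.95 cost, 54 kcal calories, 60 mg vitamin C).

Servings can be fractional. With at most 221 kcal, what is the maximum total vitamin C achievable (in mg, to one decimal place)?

1038.0 mg

Vitamin C per kcal: bell pepper 4.697, kale 1.783, broccoli 1.111.
With no serving limits, spend the whole calories allowance on bell pepper: 221 kcal / 33 kcal × 155 mg = 1038.0 mg.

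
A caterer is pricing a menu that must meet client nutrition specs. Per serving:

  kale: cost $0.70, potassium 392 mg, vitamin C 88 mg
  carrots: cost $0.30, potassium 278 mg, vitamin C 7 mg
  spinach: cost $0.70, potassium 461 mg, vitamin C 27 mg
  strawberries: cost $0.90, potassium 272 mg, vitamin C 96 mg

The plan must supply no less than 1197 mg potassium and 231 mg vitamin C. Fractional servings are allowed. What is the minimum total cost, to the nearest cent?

A basic optimal solution has at most two foods positive. Try each food alone and each pair with both targets met exactly.
kale only: max(1197/392, 231/88) = 3.054 servings → $2.14.
carrots only: max(1197/278, 231/7) = 33 servings → $9.90.
spinach only: max(1197/461, 231/27) = 8.556 servings → $5.99.
strawberries only: max(1197/272, 231/96) = 4.401 servings → $3.96.
kale + carrots with both tight: 2.571 servings and 0.6807 servings → $2.00.
kale + spinach with both tight: 2.474 servings and 0.4931 servings → $2.08.
kale + strawberries with both targets exact would need a negative amount; discard.
carrots + spinach: intersection lies outside the first quadrant.
carrots + strawberries with both tight: 2.101 servings and 2.253 servings → $2.66.
spinach + strawberries with both tight: 1.411 servings and 2.009 servings → $2.80.
Cheapest feasible corner: $2.00.

$2.00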